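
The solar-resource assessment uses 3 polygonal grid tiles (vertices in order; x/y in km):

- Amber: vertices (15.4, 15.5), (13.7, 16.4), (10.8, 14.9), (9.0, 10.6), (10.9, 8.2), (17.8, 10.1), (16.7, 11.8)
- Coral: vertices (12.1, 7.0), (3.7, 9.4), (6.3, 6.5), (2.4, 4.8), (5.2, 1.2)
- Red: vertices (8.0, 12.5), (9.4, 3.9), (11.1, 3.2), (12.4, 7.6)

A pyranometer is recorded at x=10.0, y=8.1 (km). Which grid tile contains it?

Red

Cast a ray rightward from (10.0, 8.1). For each polygon, the edges (by vertex number in listed order) whose endpoints lie on opposite sides of y = 8.1, where each meets that height, and whether that is right or left of the point:
Amber: no edge straddles that height → 0 crossings.
Coral: 1–2 at x≈8.25 (left), 2–3 at x≈4.87 (left) → 0 crossings.
Red: 1–2 at x≈8.72 (left), 4–1 at x≈11.95 (right) → 1 crossing.
Only Red has an odd count, so the point is inside Red.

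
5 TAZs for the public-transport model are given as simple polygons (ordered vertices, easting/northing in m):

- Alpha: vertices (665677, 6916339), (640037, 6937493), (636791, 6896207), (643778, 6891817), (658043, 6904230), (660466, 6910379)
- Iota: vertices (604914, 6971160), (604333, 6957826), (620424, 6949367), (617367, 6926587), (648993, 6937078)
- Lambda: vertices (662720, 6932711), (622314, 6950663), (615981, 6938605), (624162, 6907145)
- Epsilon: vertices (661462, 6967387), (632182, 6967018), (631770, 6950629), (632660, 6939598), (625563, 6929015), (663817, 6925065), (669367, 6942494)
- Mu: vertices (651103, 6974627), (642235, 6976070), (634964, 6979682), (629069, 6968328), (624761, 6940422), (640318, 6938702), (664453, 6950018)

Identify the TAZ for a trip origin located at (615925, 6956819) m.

Iota

Cast a ray rightward from (615925, 6956819). For each polygon, the edges (by vertex number in listed order) whose endpoints lie on opposite sides of northing = 6956819, where each meets that height, and whether that is right or left of the point:
Alpha: no edge straddles that height → 0 crossings.
Iota: 2–3 at easting≈606248.5 (left), 5–1 at easting≈623461.5 (right) → 1 crossing.
Lambda: no edge straddles that height → 0 crossings.
Epsilon: 2–3 at easting≈631925.6 (right), 7–1 at easting≈664818.0 (right) → 2 crossings.
Mu: 4–5 at easting≈627292.3 (right), 7–1 at easting≈660763.6 (right) → 2 crossings.
Only Iota has an odd count, so the point is inside Iota.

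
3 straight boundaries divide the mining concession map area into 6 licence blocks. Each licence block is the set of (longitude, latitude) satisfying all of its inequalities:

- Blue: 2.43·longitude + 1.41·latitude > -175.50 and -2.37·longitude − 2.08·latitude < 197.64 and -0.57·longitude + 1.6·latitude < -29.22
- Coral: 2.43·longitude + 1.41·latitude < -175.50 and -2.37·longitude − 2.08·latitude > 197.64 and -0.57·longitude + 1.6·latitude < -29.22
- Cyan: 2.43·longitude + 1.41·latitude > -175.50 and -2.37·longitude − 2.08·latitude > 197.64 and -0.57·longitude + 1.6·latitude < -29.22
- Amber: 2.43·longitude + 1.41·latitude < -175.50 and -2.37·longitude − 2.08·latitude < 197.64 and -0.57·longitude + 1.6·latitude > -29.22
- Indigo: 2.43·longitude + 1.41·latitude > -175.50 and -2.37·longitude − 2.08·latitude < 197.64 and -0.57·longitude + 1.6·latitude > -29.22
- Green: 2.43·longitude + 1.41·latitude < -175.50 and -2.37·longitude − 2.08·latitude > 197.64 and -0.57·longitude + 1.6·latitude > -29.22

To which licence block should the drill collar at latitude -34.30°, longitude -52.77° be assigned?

2.43·-52.77 + 1.41·-34.30 = -176.594, which is < -175.50
-2.37·-52.77 − 2.08·-34.30 = 196.409, which is < 197.64
-0.57·-52.77 + 1.6·-34.30 = -24.801, which is > -29.22
This sign pattern matches Amber.

Amber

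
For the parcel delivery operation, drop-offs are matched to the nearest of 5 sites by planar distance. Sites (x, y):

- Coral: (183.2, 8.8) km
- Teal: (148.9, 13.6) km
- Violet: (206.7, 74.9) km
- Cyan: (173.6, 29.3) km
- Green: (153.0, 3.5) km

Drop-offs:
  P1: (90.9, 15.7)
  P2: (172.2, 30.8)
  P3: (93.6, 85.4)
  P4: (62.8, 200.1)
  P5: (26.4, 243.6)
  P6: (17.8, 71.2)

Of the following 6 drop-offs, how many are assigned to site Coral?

P1 → Teal
P2 → Cyan
P3 → Teal
P4 → Violet
P5 → Violet
P6 → Teal
0 of the 6 go to Coral.

0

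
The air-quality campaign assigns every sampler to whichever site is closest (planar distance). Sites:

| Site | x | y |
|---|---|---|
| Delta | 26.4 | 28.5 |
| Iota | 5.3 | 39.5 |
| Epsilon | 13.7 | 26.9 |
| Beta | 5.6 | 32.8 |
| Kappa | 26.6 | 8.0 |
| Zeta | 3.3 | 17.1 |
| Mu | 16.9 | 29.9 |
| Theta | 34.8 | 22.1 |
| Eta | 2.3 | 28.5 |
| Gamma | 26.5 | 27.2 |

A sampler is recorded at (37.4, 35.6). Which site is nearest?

Squared distances to each site:
Delta: 171.410; Iota: 1045.620; Epsilon: 637.380; Beta: 1019.080; Kappa: 878.400; Zeta: 1505.060; Mu: 452.740; Theta: 189.010; Eta: 1282.420; Gamma: 189.370.
Minimum at Delta.

Delta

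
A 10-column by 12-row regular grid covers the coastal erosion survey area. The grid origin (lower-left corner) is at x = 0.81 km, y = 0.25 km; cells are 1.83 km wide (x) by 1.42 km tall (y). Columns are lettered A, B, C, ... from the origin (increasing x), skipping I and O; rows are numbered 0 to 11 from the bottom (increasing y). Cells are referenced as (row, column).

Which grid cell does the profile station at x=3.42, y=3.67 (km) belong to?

Column index: ⌊(3.42 − 0.81) / 1.83⌋ = ⌊1.426⌋ = 1 → column B
Row offset from origin: ⌊(3.67 − 0.25) / 1.42⌋ = ⌊2.408⌋ = 2 → row 2

(2, B)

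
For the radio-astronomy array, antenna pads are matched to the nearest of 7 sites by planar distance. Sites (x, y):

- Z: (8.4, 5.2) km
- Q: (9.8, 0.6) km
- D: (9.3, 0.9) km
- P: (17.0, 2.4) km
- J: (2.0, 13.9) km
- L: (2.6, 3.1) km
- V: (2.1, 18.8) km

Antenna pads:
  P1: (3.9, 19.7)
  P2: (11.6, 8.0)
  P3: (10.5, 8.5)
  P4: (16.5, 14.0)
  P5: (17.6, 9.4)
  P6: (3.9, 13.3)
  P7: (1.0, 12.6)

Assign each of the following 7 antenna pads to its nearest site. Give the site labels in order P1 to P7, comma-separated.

P1 → V (d²=4.05)
P2 → Z (d²=18.08)
P3 → Z (d²=15.30)
P4 → P (d²=134.81)
P5 → P (d²=49.36)
P6 → J (d²=3.97)
P7 → J (d²=2.69)

V, Z, Z, P, P, J, J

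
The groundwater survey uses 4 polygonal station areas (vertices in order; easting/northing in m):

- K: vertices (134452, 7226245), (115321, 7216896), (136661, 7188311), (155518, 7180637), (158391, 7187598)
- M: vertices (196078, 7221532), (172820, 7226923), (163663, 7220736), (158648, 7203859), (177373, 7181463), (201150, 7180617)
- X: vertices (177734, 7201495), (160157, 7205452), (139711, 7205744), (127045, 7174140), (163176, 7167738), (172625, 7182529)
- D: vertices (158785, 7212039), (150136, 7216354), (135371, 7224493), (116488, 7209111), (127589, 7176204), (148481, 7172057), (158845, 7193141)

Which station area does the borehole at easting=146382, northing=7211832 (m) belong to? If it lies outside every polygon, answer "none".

D

Cast a ray rightward from (146382, 7211832). For each polygon, the edges (by vertex number in listed order) whose endpoints lie on opposite sides of northing = 7211832, where each meets that height, and whether that is right or left of the point:
K: 2–3 at easting≈119101.5 (left), 5–1 at easting≈143379.8 (left) → 0 crossings.
M: 3–4 at easting≈161017.2 (right), 6–1 at easting≈197280.5 (right) → 2 crossings.
X: no edge straddles that height → 0 crossings.
D: 3–4 at easting≈119828.3 (left), 7–1 at easting≈158785.7 (right) → 1 crossing.
Only D has an odd count, so the point is inside D.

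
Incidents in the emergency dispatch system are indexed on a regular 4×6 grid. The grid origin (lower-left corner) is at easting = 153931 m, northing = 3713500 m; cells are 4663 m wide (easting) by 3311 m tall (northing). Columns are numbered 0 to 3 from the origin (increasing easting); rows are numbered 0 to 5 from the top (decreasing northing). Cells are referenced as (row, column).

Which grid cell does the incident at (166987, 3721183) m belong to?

Column index: ⌊(166987 − 153931) / 4663⌋ = ⌊2.800⌋ = 2
Row offset from origin: ⌊(3721183 − 3713500) / 3311⌋ = ⌊2.320⌋ = 2 → row 3 (counted from top)

(3, 2)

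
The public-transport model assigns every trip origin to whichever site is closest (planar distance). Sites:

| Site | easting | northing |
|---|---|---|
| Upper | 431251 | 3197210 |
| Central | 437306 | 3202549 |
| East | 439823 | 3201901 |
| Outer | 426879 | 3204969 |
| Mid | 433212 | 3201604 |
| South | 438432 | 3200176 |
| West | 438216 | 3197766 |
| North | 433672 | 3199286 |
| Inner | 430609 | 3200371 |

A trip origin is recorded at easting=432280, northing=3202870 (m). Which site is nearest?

Squared distances to each site:
Upper: 33094441.000; Central: 25363717.000; East: 57835810.000; Outer: 33576602.000; Mid: 2471380.000; South: 45104740.000; West: 61286912.000; North: 14782720.000; Inner: 9037242.000.
Minimum at Mid.

Mid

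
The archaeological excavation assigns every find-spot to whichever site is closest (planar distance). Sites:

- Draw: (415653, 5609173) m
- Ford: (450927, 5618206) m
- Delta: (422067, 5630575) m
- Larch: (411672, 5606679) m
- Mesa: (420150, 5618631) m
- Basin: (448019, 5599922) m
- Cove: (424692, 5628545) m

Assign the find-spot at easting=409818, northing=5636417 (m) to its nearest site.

Delta

Squared distances to each site:
Draw: 776282761.000; Ford: 2021590402.000; Delta: 184166965.000; Larch: 887785960.000; Mesa: 423092020.000; Basin: 2791201426.000; Cove: 283204260.000.
Minimum at Delta.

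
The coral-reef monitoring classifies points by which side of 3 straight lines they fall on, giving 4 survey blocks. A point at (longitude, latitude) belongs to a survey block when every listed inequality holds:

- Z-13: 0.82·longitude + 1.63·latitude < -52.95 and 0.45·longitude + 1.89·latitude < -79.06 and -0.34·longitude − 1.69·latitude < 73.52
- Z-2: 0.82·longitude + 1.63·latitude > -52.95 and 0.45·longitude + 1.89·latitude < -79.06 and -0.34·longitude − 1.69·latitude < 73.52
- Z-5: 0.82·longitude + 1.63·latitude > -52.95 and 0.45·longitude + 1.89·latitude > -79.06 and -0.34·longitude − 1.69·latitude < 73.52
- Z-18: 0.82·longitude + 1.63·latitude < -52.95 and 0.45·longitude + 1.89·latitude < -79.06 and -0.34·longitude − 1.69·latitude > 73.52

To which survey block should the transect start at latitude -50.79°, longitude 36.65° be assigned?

Z-2

0.82·36.65 + 1.63·-50.79 = -52.735, which is > -52.95
0.45·36.65 + 1.89·-50.79 = -79.501, which is < -79.06
-0.34·36.65 − 1.69·-50.79 = 73.374, which is < 73.52
This sign pattern matches Z-2.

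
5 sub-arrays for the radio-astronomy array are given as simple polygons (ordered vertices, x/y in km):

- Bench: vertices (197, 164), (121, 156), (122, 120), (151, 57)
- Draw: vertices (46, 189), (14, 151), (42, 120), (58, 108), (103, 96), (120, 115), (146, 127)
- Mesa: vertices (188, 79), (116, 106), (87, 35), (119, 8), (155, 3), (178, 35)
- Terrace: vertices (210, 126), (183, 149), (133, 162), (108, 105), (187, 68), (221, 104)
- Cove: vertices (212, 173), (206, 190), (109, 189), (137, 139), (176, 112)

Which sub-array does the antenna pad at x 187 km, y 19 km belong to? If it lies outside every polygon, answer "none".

none

Cast a ray rightward from (187, 19). For each polygon, the edges (by vertex number in listed order) whose endpoints lie on opposite sides of y = 19, where each meets that height, and whether that is right or left of the point:
Bench: no edge straddles that height → 0 crossings.
Draw: no edge straddles that height → 0 crossings.
Mesa: 3–4 at x≈106.0 (left), 5–6 at x≈166.5 (left) → 0 crossings.
Terrace: no edge straddles that height → 0 crossings.
Cove: no edge straddles that height → 0 crossings.
All counts are even, so the point lies outside every listed polygon.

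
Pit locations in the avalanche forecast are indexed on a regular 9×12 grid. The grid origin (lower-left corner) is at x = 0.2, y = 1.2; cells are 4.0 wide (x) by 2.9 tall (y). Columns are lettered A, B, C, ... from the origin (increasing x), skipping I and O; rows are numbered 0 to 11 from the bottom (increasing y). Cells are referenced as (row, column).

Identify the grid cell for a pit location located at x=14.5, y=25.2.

(8, D)

Column index: ⌊(14.5 − 0.2) / 4.0⌋ = ⌊3.575⌋ = 3 → column D
Row offset from origin: ⌊(25.2 − 1.2) / 2.9⌋ = ⌊8.276⌋ = 8 → row 8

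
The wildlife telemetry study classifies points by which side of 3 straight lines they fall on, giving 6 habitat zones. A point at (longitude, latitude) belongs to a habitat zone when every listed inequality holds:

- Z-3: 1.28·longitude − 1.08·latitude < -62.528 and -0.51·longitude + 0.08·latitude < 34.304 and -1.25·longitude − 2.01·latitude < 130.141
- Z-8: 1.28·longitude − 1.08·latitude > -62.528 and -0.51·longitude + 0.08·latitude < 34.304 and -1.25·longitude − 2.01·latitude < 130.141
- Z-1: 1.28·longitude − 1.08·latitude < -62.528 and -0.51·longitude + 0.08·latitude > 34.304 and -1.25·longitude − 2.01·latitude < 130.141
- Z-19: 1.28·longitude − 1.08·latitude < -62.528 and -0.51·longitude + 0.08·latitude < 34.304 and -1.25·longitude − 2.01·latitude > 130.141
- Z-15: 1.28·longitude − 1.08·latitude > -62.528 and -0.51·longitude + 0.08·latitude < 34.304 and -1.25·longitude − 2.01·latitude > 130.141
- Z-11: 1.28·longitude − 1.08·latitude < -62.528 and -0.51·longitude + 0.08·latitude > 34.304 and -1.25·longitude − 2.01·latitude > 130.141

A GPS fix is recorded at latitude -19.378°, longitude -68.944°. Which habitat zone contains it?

Z-3

1.28·-68.944 − 1.08·-19.378 = -67.320, which is < -62.528
-0.51·-68.944 + 0.08·-19.378 = 33.611, which is < 34.304
-1.25·-68.944 − 2.01·-19.378 = 125.130, which is < 130.141
This sign pattern matches Z-3.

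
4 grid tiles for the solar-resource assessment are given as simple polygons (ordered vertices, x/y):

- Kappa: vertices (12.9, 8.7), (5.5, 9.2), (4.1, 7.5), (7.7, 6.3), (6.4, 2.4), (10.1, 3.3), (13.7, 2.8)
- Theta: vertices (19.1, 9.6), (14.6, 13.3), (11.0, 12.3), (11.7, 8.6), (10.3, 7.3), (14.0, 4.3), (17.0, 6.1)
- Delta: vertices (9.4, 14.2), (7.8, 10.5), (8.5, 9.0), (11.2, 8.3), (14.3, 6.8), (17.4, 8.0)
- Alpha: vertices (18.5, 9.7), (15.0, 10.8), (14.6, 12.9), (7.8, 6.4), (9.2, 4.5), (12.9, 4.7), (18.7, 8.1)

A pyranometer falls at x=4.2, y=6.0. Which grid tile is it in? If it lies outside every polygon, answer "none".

none

Cast a ray rightward from (4.2, 6.0). For each polygon, the edges (by vertex number in listed order) whose endpoints lie on opposite sides of y = 6.0, where each meets that height, and whether that is right or left of the point:
Kappa: 4–5 at x≈7.60 (right), 7–1 at x≈13.27 (right) → 2 crossings.
Theta: 5–6 at x≈11.90 (right), 6–7 at x≈16.83 (right) → 2 crossings.
Delta: no edge straddles that height → 0 crossings.
Alpha: 4–5 at x≈8.09 (right), 6–7 at x≈15.12 (right) → 2 crossings.
All counts are even, so the point lies outside every listed polygon.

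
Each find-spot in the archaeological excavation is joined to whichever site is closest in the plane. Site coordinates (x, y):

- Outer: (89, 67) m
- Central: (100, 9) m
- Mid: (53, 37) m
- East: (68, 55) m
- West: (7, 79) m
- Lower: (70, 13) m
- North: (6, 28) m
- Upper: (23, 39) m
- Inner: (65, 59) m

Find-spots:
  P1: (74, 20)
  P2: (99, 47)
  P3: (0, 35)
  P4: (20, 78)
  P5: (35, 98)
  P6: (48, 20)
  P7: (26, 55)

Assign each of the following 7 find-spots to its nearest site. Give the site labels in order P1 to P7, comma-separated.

P1 → Lower (d²=65.00)
P2 → Outer (d²=500.00)
P3 → North (d²=85.00)
P4 → West (d²=170.00)
P5 → West (d²=1145.00)
P6 → Mid (d²=314.00)
P7 → Upper (d²=265.00)

Lower, Outer, North, West, West, Mid, Upper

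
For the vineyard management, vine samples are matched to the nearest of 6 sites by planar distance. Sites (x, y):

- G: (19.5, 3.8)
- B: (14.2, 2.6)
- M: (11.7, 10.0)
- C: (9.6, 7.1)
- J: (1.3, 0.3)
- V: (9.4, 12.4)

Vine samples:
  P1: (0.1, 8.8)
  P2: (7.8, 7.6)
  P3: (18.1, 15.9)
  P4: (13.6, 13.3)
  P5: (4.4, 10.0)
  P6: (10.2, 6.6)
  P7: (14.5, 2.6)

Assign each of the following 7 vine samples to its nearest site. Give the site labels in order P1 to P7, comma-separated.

J, C, M, M, V, C, B

P1 → J (d²=73.69)
P2 → C (d²=3.49)
P3 → M (d²=75.77)
P4 → M (d²=14.50)
P5 → V (d²=30.76)
P6 → C (d²=0.61)
P7 → B (d²=0.09)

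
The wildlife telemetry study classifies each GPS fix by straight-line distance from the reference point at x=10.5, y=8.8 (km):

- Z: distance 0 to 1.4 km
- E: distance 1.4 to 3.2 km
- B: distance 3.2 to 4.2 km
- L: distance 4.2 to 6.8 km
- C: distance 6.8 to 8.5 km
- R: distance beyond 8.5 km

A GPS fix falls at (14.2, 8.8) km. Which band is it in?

B

Distance = √((14.2−10.5)² + (8.8−8.8)²) = √(13.690 + 0.000) = 3.700 km.
3.2 ≤ 3.700 < 4.2 → B.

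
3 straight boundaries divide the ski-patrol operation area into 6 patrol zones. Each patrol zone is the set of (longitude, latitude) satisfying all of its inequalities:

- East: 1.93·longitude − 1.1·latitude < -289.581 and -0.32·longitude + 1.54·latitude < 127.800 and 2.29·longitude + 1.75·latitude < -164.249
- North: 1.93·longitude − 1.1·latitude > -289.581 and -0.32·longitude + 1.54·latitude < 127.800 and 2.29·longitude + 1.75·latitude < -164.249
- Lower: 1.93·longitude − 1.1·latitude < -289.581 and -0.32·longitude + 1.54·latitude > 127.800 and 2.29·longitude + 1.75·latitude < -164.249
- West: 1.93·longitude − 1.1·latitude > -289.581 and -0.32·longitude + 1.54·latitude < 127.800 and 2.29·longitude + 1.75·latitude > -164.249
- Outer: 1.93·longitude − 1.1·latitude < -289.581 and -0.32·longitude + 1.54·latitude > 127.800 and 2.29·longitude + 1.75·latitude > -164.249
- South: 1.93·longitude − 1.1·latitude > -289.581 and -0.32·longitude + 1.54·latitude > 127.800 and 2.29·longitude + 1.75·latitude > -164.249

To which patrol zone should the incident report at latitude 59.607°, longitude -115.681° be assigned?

1.93·-115.681 − 1.1·59.607 = -288.832, which is > -289.581
-0.32·-115.681 + 1.54·59.607 = 128.813, which is > 127.800
2.29·-115.681 + 1.75·59.607 = -160.597, which is > -164.249
This sign pattern matches South.

South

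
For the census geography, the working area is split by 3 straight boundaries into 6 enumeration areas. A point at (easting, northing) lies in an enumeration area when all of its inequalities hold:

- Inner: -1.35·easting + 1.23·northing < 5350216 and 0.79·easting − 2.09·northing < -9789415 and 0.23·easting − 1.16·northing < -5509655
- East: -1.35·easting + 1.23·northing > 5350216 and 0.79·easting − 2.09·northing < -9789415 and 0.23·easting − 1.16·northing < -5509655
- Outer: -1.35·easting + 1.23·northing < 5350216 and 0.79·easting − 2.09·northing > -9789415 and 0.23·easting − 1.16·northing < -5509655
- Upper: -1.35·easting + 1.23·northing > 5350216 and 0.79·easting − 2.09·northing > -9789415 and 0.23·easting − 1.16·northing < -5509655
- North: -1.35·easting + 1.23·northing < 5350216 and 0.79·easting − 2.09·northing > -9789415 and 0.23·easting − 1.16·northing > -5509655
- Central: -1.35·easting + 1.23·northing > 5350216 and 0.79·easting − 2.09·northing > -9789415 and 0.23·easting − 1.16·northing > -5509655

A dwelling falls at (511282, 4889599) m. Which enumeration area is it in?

-1.35·511282 + 1.23·4889599 = 5323976.070, which is < 5350216
0.79·511282 − 2.09·4889599 = -9815349.130, which is < -9789415
0.23·511282 − 1.16·4889599 = -5554339.980, which is < -5509655
This sign pattern matches Inner.

Inner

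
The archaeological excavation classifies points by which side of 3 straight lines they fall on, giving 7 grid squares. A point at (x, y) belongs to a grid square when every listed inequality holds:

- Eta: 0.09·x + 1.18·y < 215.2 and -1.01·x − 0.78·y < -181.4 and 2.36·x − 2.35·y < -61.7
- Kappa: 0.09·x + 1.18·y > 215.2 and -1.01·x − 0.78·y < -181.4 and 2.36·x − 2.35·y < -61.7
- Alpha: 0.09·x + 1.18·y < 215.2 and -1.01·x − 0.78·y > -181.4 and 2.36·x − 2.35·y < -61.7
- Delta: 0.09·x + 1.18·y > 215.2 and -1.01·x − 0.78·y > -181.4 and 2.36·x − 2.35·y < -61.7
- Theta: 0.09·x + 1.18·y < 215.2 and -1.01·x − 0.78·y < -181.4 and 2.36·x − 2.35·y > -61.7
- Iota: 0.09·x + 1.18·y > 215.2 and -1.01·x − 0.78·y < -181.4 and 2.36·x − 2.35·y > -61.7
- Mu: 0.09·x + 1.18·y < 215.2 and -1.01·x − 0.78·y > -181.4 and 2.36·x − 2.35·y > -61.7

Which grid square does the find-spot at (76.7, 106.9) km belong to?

0.09·76.7 + 1.18·106.9 = 133.045, which is < 215.2
-1.01·76.7 − 0.78·106.9 = -160.849, which is > -181.4
2.36·76.7 − 2.35·106.9 = -70.203, which is < -61.7
This sign pattern matches Alpha.

Alpha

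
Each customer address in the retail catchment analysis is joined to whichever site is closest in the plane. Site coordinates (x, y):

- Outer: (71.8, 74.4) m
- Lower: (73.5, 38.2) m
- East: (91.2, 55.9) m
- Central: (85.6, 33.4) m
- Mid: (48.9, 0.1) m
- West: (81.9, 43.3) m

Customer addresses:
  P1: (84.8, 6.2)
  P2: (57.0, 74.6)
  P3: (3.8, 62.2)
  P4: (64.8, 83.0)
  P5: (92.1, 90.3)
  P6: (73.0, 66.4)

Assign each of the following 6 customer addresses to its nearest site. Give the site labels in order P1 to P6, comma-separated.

P1 → Central (d²=740.48)
P2 → Outer (d²=219.08)
P3 → Outer (d²=4772.84)
P4 → Outer (d²=122.96)
P5 → Outer (d²=664.90)
P6 → Outer (d²=65.44)

Central, Outer, Outer, Outer, Outer, Outer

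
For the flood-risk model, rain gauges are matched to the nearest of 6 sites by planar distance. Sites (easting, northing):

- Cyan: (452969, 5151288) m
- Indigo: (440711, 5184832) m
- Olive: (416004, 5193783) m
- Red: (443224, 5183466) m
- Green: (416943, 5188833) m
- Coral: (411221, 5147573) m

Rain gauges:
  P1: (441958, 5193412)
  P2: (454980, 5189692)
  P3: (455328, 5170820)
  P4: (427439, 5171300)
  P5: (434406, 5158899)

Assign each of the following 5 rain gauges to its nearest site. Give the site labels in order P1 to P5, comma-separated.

P1 → Indigo (d²=75171409.00)
P2 → Red (d²=176966612.00)
P3 → Red (d²=306428132.00)
P4 → Indigo (d²=359261008.00)
P5 → Cyan (d²=402512290.00)

Indigo, Red, Red, Indigo, Cyan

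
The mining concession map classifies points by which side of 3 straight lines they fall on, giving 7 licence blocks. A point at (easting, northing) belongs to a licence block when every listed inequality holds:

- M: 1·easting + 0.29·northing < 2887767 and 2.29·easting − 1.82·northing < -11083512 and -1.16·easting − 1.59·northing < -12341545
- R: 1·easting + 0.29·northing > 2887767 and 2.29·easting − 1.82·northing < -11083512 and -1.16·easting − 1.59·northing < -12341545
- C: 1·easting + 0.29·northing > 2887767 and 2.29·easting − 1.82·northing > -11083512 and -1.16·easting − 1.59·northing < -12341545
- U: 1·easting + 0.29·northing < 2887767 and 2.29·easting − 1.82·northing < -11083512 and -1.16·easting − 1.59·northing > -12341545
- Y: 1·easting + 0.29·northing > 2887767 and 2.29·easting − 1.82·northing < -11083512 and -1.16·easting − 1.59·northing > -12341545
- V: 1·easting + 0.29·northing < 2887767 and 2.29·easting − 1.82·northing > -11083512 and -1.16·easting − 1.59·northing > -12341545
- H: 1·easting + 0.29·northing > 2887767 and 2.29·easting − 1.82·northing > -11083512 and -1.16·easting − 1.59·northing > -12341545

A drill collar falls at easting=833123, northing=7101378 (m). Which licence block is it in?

H

1·833123 + 0.29·7101378 = 2892522.620, which is > 2887767
2.29·833123 − 1.82·7101378 = -11016656.290, which is > -11083512
-1.16·833123 − 1.59·7101378 = -12257613.700, which is > -12341545
This sign pattern matches H.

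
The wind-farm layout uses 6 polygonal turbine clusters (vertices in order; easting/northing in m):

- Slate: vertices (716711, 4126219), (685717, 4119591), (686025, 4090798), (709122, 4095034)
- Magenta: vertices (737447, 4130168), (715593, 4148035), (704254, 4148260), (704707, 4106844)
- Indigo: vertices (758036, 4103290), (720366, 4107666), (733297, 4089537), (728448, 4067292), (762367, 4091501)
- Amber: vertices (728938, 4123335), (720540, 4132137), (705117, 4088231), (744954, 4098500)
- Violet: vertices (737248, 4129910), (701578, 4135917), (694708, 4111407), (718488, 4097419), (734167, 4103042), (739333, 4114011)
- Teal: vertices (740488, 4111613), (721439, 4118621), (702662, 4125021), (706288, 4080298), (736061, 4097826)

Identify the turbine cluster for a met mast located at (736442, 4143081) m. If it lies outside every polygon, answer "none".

none

Cast a ray rightward from (736442, 4143081). For each polygon, the edges (by vertex number in listed order) whose endpoints lie on opposite sides of northing = 4143081, where each meets that height, and whether that is right or left of the point:
Slate: no edge straddles that height → 0 crossings.
Magenta: 1–2 at easting≈721652.5 (left), 3–4 at easting≈704310.6 (left) → 0 crossings.
Indigo: no edge straddles that height → 0 crossings.
Amber: no edge straddles that height → 0 crossings.
Violet: no edge straddles that height → 0 crossings.
Teal: no edge straddles that height → 0 crossings.
All counts are even, so the point lies outside every listed polygon.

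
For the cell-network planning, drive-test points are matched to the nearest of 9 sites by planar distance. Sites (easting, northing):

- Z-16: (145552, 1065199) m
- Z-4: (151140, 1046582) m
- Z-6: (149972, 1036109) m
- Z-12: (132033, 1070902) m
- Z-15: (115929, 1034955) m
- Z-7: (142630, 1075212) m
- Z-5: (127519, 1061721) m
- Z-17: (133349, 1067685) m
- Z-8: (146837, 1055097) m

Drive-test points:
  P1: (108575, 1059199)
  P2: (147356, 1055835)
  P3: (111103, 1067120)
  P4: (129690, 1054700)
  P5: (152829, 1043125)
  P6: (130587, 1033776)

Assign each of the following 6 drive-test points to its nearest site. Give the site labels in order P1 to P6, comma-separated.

P1 → Z-5 (d²=365235620.00)
P2 → Z-8 (d²=814005.00)
P3 → Z-5 (d²=298634257.00)
P4 → Z-5 (d²=54007682.00)
P5 → Z-4 (d²=14803570.00)
P6 → Z-15 (d²=216247005.00)

Z-5, Z-8, Z-5, Z-5, Z-4, Z-15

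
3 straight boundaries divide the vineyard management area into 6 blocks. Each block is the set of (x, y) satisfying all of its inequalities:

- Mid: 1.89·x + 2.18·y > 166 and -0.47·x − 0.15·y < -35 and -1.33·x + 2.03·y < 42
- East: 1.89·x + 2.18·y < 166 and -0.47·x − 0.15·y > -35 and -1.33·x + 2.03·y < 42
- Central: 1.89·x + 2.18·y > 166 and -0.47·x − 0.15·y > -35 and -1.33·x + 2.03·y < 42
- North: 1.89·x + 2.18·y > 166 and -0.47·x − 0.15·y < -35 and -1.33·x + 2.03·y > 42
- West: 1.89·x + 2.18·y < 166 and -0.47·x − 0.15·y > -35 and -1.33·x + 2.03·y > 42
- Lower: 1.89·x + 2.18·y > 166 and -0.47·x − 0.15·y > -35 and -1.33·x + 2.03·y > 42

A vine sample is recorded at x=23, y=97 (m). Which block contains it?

1.89·23 + 2.18·97 = 254.930, which is > 166
-0.47·23 − 0.15·97 = -25.360, which is > -35
-1.33·23 + 2.03·97 = 166.320, which is > 42
This sign pattern matches Lower.

Lower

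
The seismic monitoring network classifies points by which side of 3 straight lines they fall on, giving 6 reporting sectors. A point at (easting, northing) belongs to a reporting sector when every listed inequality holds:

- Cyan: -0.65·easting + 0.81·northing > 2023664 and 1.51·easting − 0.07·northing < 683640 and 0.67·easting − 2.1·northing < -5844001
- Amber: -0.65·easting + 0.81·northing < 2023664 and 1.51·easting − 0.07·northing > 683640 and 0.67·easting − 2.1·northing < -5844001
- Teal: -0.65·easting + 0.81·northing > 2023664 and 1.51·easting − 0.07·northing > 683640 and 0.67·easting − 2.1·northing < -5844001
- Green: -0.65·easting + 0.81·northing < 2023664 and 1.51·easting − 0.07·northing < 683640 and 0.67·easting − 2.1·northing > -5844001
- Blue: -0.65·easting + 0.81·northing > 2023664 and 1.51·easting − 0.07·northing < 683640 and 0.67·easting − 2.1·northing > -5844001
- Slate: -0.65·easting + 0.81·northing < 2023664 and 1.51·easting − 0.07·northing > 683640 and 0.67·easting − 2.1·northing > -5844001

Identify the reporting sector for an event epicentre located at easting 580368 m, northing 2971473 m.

Cyan

-0.65·580368 + 0.81·2971473 = 2029653.930, which is > 2023664
1.51·580368 − 0.07·2971473 = 668352.570, which is < 683640
0.67·580368 − 2.1·2971473 = -5851246.740, which is < -5844001
This sign pattern matches Cyan.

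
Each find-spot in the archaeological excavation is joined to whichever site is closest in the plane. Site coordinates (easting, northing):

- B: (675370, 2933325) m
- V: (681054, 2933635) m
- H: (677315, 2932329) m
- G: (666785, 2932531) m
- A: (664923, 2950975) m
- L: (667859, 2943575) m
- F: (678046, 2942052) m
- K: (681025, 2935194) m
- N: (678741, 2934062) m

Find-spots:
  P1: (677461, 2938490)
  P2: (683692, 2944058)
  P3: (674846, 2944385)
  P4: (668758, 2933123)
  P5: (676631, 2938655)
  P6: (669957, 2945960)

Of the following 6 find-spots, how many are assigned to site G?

P1 → F
P2 → F
P3 → F
P4 → G
P5 → F
P6 → L
1 of the 6 goes to G.

1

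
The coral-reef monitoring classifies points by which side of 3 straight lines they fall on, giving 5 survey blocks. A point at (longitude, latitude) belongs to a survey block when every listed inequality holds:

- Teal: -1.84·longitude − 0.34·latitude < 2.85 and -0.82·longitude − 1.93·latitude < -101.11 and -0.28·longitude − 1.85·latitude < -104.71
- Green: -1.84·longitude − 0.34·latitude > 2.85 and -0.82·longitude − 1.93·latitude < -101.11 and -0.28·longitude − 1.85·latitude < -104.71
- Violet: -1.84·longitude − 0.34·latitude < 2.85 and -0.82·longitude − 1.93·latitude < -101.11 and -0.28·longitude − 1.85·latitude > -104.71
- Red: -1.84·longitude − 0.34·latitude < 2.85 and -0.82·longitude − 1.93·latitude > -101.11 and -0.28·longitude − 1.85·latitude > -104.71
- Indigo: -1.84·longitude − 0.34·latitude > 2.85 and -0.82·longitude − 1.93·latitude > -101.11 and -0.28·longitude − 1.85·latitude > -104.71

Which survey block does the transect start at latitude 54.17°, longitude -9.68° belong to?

-1.84·-9.68 − 0.34·54.17 = -0.607, which is < 2.85
-0.82·-9.68 − 1.93·54.17 = -96.611, which is > -101.11
-0.28·-9.68 − 1.85·54.17 = -97.504, which is > -104.71
This sign pattern matches Red.

Red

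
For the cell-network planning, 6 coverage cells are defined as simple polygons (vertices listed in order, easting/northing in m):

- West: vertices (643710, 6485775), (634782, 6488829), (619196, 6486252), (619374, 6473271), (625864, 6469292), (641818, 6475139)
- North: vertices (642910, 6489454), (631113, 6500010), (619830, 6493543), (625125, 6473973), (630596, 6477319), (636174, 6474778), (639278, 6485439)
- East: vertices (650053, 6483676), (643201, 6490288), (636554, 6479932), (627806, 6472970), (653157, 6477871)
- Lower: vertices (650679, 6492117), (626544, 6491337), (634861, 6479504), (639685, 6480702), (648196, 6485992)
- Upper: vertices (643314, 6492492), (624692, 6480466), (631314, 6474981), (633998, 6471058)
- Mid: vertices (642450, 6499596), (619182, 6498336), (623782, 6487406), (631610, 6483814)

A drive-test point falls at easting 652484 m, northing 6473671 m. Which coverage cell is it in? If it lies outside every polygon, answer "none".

Cast a ray rightward from (652484, 6473671). For each polygon, the edges (by vertex number in listed order) whose endpoints lie on opposite sides of northing = 6473671, where each meets that height, and whether that is right or left of the point:
West: 3–4 at easting≈619368.5 (left), 5–6 at easting≈637812.4 (left) → 0 crossings.
North: no edge straddles that height → 0 crossings.
East: 3–4 at easting≈628686.8 (left), 4–5 at easting≈631432.0 (left) → 0 crossings.
Lower: no edge straddles that height → 0 crossings.
Upper: 3–4 at easting≈632210.3 (left), 4–1 at easting≈635133.7 (left) → 0 crossings.
Mid: no edge straddles that height → 0 crossings.
All counts are even, so the point lies outside every listed polygon.

none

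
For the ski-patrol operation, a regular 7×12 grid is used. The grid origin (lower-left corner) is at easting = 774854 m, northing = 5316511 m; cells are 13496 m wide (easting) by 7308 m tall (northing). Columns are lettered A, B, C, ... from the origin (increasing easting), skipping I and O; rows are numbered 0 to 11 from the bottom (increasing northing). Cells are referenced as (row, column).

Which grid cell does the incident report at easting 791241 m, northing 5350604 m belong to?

Column index: ⌊(791241 − 774854) / 13496⌋ = ⌊1.214⌋ = 1 → column B
Row offset from origin: ⌊(5350604 − 5316511) / 7308⌋ = ⌊4.665⌋ = 4 → row 4

(4, B)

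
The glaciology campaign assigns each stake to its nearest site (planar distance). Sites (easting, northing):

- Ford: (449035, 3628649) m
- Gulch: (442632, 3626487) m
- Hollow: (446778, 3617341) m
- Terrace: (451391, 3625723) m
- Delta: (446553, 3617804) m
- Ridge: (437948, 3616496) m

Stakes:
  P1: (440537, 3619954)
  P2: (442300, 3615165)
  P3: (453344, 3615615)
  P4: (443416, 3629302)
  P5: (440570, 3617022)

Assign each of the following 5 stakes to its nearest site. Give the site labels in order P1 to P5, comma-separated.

Ridge, Ridge, Hollow, Gulch, Ridge

P1 → Ridge (d²=18660685.00)
P2 → Ridge (d²=20711465.00)
P3 → Hollow (d²=46091432.00)
P4 → Gulch (d²=8538881.00)
P5 → Ridge (d²=7151560.00)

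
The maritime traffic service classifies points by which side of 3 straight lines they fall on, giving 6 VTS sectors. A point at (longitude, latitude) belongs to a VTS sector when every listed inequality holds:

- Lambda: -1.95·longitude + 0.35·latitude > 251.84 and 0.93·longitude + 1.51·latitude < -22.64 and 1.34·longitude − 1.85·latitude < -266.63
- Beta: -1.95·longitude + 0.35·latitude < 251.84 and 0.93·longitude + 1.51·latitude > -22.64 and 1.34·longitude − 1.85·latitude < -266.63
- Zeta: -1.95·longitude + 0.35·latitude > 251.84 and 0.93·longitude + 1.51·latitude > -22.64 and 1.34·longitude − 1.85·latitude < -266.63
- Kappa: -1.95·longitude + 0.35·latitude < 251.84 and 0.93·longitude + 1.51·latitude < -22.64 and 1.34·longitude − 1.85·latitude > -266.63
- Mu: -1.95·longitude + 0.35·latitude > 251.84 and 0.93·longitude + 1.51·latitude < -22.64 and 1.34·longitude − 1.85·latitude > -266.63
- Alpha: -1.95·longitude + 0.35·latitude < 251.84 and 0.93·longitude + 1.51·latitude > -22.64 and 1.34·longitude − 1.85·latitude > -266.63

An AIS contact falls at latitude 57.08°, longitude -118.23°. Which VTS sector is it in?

Kappa

-1.95·-118.23 + 0.35·57.08 = 250.526, which is < 251.84
0.93·-118.23 + 1.51·57.08 = -23.763, which is < -22.64
1.34·-118.23 − 1.85·57.08 = -264.026, which is > -266.63
This sign pattern matches Kappa.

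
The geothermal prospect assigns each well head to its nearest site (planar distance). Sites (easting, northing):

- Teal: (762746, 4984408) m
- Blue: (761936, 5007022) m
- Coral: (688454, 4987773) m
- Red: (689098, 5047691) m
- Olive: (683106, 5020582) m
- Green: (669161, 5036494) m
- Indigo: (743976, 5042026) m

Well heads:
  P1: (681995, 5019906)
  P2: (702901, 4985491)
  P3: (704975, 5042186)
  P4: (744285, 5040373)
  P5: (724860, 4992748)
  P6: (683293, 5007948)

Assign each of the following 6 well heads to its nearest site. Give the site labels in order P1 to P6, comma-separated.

Olive, Coral, Red, Indigo, Coral, Olive

P1 → Olive (d²=1691297.00)
P2 → Coral (d²=213923333.00)
P3 → Red (d²=282384154.00)
P4 → Indigo (d²=2827890.00)
P5 → Coral (d²=1350147461.00)
P6 → Olive (d²=159652925.00)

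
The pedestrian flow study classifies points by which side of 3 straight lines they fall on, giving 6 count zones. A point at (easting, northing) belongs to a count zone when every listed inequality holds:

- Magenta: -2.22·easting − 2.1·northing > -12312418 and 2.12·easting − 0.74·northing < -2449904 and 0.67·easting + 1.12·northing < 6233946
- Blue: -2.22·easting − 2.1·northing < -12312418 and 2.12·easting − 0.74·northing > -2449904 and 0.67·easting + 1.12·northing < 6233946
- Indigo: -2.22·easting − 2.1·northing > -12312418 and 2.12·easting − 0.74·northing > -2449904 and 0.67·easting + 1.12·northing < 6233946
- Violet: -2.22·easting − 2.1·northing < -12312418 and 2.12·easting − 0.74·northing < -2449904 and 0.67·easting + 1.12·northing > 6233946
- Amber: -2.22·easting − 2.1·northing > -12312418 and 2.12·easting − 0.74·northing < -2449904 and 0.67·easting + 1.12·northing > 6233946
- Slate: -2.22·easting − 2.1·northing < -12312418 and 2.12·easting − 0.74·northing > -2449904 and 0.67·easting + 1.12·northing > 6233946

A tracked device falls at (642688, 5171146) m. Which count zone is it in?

Magenta

-2.22·642688 − 2.1·5171146 = -12286173.960, which is > -12312418
2.12·642688 − 0.74·5171146 = -2464149.480, which is < -2449904
0.67·642688 + 1.12·5171146 = 6222284.480, which is < 6233946
This sign pattern matches Magenta.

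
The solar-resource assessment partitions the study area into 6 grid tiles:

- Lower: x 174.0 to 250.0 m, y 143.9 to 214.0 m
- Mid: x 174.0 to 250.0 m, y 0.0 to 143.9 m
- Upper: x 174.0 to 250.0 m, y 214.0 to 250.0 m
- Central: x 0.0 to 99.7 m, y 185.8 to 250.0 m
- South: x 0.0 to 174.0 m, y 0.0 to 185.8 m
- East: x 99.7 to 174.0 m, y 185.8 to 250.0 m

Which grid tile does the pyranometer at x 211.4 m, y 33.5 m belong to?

Mid

The point has x = 211.4 and y = 33.5.
Only Mid satisfies 174.0 ≤ x ≤ 250.0 and 0.0 ≤ y ≤ 143.9.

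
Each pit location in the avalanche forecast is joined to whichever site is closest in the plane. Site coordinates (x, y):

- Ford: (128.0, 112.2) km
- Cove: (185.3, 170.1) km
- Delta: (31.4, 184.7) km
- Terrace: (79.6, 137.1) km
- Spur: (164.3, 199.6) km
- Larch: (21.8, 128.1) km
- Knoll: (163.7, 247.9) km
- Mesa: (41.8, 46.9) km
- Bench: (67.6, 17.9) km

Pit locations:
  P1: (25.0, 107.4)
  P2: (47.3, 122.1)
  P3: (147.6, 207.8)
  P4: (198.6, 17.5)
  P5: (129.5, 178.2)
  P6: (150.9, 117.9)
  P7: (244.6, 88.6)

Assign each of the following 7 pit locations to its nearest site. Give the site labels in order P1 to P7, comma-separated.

Larch, Larch, Spur, Ford, Spur, Ford, Cove

P1 → Larch (d²=438.73)
P2 → Larch (d²=686.25)
P3 → Spur (d²=346.13)
P4 → Ford (d²=13952.45)
P5 → Spur (d²=1669.00)
P6 → Ford (d²=556.90)
P7 → Cove (d²=10158.74)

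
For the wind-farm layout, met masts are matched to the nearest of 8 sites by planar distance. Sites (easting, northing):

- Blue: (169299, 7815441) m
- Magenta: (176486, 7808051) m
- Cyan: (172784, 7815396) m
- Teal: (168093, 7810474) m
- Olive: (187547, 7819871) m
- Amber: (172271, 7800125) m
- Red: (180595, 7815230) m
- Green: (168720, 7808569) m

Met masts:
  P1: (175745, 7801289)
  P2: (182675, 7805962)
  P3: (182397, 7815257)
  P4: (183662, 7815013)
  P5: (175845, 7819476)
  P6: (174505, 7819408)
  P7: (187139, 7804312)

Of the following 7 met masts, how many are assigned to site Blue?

P1 → Amber
P2 → Magenta
P3 → Red
P4 → Red
P5 → Cyan
P6 → Cyan
P7 → Magenta
0 of the 7 go to Blue.

0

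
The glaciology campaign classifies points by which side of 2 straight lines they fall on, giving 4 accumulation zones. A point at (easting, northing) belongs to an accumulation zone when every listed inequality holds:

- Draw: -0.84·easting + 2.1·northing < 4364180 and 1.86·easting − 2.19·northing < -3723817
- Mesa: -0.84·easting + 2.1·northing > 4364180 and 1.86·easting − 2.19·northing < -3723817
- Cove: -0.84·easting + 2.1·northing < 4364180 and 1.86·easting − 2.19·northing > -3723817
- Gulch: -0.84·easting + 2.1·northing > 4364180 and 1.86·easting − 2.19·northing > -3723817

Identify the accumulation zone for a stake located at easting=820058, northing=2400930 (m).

Draw

-0.84·820058 + 2.1·2400930 = 4353104.280, which is < 4364180
1.86·820058 − 2.19·2400930 = -3732728.820, which is < -3723817
This sign pattern matches Draw.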